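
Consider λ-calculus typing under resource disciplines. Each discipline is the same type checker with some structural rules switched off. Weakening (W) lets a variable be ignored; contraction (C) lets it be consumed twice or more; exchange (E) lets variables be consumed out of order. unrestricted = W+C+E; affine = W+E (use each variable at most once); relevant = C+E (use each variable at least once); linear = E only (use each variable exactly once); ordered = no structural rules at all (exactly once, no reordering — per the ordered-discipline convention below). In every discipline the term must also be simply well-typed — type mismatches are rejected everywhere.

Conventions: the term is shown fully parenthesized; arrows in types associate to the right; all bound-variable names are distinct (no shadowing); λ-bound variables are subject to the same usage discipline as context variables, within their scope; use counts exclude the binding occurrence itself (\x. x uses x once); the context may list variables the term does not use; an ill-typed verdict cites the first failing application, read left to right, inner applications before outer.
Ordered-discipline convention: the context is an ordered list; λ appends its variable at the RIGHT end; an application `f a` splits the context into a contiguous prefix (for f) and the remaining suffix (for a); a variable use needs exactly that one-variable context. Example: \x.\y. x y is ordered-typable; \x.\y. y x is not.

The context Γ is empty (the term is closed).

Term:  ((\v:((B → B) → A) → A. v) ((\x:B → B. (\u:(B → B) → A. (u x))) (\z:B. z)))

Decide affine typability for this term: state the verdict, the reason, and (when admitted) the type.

yes — at most one use each (v, x, u, z); term : ((B → B) → A) → A
use counts: v (bound): 1, x (bound): 1, u (bound): 1, z (bound): 1
uses in reading order: v, u, x, z
typing: ✓ — ((B → B) → A) → A
per-discipline verdicts: ordered ✗, linear ✓, affine ✓, relevant ✓, unrestricted ✓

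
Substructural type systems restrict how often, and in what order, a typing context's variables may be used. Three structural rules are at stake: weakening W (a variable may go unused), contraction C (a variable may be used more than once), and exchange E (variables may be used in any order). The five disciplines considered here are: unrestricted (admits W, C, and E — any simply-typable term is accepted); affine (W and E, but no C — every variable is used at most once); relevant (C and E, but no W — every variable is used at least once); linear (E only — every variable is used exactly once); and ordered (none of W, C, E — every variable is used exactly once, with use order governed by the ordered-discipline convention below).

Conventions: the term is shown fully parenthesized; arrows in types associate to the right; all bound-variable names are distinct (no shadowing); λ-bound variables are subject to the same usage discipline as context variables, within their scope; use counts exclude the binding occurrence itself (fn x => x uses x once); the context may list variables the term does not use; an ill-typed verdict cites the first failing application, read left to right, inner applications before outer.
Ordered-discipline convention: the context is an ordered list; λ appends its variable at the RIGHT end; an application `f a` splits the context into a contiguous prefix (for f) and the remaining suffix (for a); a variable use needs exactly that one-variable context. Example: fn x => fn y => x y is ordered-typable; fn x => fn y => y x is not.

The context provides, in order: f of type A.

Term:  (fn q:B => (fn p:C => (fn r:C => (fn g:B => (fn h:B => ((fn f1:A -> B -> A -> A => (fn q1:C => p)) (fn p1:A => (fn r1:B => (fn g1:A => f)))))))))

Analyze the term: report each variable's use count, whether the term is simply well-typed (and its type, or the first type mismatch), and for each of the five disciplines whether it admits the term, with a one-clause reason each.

variable uses: f ×1, q [bound] ×0, p [bound] ×1, r [bound] ×0, g [bound] ×0, h [bound] ×0, f1 [bound] ×0, q1 [bound] ×0, p1 [bound] ×0, r1 [bound] ×0, g1 [bound] ×0
uses in reading order: p, f
typing: the term checks, with type B -> C -> C -> B -> B -> C -> C
ordered ✗ (q, r, g, h, f1, q1, p1, r1, g1 left unused)
linear ✗ (q, r, g, h, f1, q1, p1, r1, g1 left unused)
affine ✓ (at most one use each (f, q, p, r, g, h, f1, q1, p1, r1, g1))
relevant ✗ (q, r, g, h, f1, q1, p1, r1, g1 left unused)
unrestricted ✓ (typability at B -> C -> C -> B -> B -> C -> C is all that's needed)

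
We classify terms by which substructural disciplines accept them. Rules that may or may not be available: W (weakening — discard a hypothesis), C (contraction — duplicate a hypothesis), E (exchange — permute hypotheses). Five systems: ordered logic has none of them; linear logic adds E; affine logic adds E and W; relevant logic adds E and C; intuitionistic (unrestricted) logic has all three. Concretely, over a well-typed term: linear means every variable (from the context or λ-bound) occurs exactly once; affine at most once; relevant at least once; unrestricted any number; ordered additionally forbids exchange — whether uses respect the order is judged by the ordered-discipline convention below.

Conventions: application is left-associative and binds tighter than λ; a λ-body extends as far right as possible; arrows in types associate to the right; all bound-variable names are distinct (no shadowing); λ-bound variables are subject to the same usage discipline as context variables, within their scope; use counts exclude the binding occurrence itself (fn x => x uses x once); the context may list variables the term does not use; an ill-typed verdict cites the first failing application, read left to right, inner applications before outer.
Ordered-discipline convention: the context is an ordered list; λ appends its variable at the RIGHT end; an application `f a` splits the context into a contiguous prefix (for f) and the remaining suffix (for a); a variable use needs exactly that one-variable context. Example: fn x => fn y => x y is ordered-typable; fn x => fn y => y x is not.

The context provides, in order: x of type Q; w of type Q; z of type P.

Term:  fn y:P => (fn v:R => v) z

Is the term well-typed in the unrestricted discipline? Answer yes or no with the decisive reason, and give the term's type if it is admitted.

no — the type mismatch rejects it
counts: x=0, w=0, z=1, y [bound]=0, v [bound]=1
use order (left to right): v, z
typing: ill-typed: an application expects R but receives P
all disciplines: ordered ✗ | linear ✗ | affine ✗ | relevant ✗ | unrestricted ✗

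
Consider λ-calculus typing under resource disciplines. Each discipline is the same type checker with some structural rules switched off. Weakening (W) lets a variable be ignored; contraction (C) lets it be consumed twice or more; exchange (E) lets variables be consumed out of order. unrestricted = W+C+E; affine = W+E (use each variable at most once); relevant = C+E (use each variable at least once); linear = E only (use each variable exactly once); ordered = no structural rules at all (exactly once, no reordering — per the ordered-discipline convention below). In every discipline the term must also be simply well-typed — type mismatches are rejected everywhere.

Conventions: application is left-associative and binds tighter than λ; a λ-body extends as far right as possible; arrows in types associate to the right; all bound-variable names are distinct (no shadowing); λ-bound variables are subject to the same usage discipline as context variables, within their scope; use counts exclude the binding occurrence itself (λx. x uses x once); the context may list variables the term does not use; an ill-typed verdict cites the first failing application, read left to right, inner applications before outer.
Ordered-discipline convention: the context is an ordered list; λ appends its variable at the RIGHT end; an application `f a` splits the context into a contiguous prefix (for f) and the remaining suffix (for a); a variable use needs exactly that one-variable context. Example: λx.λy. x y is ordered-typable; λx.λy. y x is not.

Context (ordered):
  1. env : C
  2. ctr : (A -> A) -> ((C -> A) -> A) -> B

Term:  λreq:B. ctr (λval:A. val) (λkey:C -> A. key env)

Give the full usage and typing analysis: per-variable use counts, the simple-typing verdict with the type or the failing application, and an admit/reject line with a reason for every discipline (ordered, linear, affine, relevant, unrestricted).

counts: env ×1, ctr ×1, req (bound) ×0, val (bound) ×1, key (bound) ×1
uses in reading order: ctr, val, key, env
typing: ✓ — B -> B
ordered ✗ (needs weakening: req unused)
linear ✗ (needs weakening: req unused)
affine ✓ (at most one use each (env, ctr, req, val, key))
relevant ✗ (needs weakening: req unused)
unrestricted ✓ (type-checks (B -> B) and nothing is barred)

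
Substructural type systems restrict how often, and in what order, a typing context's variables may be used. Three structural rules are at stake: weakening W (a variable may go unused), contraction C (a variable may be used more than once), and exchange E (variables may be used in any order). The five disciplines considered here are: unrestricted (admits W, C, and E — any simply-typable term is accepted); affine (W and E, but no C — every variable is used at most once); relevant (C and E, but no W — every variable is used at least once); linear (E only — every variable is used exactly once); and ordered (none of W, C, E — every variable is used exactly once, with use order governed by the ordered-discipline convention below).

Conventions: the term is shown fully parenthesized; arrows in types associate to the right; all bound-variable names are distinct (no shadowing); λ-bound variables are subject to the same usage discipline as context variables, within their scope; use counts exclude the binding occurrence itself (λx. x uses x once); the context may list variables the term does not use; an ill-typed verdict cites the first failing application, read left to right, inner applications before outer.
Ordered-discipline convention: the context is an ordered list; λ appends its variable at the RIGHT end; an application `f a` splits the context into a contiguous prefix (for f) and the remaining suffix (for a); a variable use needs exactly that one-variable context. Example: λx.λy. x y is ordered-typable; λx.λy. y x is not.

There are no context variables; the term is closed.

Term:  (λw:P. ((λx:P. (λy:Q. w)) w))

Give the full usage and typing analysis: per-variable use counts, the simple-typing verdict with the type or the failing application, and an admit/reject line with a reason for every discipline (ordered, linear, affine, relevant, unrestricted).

use counts: w (bound)=2; x (bound)=0; y (bound)=0
order of uses: w, w
typing: ✓ — P -> Q -> P
ordered ✗ (repeated use of w ×2; x, y left unused)
linear ✗ (repeated use of w ×2; x, y left unused)
affine ✗ (repeated use of w ×2)
relevant ✗ (x, y left unused)
unrestricted ✓ (type-checks (P -> Q -> P) and nothing is barred)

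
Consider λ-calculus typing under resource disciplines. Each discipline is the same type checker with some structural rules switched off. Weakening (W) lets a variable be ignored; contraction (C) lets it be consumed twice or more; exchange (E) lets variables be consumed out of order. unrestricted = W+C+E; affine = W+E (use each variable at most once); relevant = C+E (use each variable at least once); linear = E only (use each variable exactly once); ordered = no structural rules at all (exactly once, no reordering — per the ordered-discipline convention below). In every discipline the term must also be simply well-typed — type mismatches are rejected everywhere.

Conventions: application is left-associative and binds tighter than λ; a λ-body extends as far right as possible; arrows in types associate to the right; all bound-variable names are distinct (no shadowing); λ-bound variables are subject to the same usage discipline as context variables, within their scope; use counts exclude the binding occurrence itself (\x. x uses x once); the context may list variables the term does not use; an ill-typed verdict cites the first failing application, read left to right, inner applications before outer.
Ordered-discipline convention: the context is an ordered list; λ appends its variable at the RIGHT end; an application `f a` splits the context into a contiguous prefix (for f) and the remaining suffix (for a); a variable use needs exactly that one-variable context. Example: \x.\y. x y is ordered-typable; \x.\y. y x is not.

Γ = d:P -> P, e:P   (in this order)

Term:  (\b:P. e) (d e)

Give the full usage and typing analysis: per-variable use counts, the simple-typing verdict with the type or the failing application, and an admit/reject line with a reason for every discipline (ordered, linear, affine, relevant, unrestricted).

usage: d: 1, e: 2, b [bound]: 0
left-to-right use order: e, d, e
typing: the term checks, with type P
ordered ✗ (uses contraction: e ×2; b never used (weakening))
linear ✗ (uses contraction: e ×2; b never used (weakening))
affine ✗ (uses contraction: e ×2)
relevant ✗ (b never used (weakening))
unrestricted ✓ (simply typable at P; W, C, E all held)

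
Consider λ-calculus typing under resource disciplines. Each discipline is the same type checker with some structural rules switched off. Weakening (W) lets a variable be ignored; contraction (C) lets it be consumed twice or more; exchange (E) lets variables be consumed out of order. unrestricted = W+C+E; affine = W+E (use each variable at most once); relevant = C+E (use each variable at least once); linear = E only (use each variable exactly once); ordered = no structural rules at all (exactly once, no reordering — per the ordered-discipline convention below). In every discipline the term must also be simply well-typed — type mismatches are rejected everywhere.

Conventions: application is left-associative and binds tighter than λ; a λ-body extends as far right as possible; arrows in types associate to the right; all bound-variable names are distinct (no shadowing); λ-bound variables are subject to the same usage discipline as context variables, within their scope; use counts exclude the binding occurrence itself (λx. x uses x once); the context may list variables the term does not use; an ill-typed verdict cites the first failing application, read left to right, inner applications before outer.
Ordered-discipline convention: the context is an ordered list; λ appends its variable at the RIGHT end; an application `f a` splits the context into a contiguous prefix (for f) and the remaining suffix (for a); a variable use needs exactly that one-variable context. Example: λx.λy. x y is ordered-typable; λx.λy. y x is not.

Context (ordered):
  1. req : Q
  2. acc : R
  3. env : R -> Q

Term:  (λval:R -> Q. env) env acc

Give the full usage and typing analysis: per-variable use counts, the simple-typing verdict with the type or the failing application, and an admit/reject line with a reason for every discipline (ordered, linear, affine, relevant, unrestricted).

variable uses: req: 0×; acc: 1×; env: 2×; val [bound]: 0×
use order (left to right): env, env, acc
typing: well-typed at Q
ordered: ✗ — needs contraction — env ×2; unused: req, val — weakening required
linear: ✗ — needs contraction — env ×2; unused: req, val — weakening required
affine: ✗ — needs contraction — env ×2
relevant: ✗ — unused: req, val — weakening required
unrestricted: ✓ — typability at Q is all that's needed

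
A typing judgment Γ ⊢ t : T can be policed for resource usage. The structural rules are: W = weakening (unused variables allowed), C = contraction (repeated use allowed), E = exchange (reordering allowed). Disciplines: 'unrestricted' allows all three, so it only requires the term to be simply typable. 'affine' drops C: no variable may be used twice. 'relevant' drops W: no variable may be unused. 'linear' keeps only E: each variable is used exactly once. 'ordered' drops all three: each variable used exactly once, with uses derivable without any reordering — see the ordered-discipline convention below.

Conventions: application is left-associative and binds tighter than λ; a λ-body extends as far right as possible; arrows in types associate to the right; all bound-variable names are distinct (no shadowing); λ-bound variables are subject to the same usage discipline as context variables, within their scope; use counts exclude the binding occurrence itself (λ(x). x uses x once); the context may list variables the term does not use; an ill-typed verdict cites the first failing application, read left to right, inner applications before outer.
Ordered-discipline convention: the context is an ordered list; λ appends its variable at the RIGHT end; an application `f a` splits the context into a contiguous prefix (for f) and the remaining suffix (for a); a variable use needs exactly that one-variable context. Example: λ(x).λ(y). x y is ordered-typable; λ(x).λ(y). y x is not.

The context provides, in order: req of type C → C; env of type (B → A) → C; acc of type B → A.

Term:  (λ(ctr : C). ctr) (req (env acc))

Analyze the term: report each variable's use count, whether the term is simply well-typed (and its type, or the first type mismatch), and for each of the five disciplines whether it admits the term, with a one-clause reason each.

counts: req=1, env=1, acc=1, ctr [bound]=1
left-to-right use order: ctr, req, env, acc
typing: ✓ — C
ordered: ✓, req, env, acc, ctr once each; derivable with no W/C/E
linear: ✓, exactly-once usage across req, env, acc, ctr
affine: ✓, none of req, env, acc, ctr used more than once
relevant: ✓, every one of req, env, acc, ctr appears
unrestricted: ✓, simply typable at C; W, C, E all held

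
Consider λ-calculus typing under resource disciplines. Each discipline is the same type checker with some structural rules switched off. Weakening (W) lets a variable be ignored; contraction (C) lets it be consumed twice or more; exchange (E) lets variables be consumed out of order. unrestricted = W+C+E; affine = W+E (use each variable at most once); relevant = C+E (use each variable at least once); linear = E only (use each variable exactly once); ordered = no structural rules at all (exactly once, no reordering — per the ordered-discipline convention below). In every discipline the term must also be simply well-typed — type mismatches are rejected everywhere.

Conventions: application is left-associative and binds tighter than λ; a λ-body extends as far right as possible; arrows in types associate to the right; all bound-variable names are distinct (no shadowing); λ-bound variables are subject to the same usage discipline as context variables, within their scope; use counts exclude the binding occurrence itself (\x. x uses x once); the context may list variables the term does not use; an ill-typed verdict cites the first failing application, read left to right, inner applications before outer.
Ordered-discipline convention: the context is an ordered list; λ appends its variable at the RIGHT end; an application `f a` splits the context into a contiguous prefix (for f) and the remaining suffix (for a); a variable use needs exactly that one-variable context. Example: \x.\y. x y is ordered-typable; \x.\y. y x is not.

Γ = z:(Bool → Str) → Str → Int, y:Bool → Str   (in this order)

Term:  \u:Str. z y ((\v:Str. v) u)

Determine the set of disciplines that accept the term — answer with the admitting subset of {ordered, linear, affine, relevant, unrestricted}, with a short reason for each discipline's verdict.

accepted by: ordered, linear, affine, relevant, unrestricted
use counts: z=1, y=1, u [bound]=1, v [bound]=1
use order (left to right): z, y, v, u
typing: the term checks, with type Str → Int
ordered ✓ (z, y, u, v once each; derivable with no W/C/E)
linear ✓ (exactly-once usage across z, y, u, v)
affine ✓ (at most one use each (z, y, u, v))
relevant ✓ (none of z, y, u, v goes unused)
unrestricted ✓ (type-checks (Str → Int) and nothing is barred)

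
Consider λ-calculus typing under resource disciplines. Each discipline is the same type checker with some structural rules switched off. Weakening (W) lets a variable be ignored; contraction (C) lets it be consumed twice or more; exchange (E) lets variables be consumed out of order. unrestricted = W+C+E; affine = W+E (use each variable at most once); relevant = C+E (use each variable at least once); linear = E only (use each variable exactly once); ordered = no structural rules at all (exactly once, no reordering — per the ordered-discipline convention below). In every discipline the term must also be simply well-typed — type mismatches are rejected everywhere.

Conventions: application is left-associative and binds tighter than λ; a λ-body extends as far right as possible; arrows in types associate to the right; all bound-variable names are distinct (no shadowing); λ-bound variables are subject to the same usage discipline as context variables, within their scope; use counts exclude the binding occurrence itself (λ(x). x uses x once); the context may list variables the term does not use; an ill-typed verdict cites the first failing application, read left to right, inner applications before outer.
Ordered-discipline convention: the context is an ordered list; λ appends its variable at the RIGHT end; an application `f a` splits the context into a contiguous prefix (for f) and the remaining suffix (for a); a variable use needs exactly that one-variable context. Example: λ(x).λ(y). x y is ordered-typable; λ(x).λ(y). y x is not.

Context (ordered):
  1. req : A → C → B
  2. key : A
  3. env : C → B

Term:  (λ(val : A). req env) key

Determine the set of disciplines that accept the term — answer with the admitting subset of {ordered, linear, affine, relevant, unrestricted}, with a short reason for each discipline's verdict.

admitted by: none
variable uses: req=1; key=1; env=1; val [bound]=0
order of uses: req, env, key
typing: ill-typed: a function awaiting A gets C → B
ordered: ✗, the type mismatch rejects it
linear: ✗, not simply typable
affine: ✗, fails simple typing
relevant: ✗, a type mismatch blocks all five
unrestricted: ✗, the type mismatch rejects it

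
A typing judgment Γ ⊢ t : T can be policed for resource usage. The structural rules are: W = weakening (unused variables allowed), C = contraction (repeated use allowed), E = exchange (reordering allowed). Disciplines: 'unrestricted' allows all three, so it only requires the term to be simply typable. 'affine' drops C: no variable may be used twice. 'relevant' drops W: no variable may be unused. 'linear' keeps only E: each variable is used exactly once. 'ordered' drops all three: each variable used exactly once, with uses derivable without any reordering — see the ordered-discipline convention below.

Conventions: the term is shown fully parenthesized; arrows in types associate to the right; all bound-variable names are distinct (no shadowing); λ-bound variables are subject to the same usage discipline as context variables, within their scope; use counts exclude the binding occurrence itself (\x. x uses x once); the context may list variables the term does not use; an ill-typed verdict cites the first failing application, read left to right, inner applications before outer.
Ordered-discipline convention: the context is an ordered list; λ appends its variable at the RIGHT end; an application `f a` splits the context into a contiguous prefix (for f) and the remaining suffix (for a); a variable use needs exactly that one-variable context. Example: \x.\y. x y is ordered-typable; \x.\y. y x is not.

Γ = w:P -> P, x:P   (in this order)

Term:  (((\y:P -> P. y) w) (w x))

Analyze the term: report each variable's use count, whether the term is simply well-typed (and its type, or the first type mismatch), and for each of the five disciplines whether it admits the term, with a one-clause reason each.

usage: w ×2, x ×1, y (λ-bound) ×1
left-to-right use order: y, w, w, x
typing: the term checks, with type P
ordered: ✗, repeated use of w ×2
linear: ✗, repeated use of w ×2
affine: ✗, repeated use of w ×2
relevant: ✓, every one of w, x, y appears
unrestricted: ✓, well-typed at P; no restrictions here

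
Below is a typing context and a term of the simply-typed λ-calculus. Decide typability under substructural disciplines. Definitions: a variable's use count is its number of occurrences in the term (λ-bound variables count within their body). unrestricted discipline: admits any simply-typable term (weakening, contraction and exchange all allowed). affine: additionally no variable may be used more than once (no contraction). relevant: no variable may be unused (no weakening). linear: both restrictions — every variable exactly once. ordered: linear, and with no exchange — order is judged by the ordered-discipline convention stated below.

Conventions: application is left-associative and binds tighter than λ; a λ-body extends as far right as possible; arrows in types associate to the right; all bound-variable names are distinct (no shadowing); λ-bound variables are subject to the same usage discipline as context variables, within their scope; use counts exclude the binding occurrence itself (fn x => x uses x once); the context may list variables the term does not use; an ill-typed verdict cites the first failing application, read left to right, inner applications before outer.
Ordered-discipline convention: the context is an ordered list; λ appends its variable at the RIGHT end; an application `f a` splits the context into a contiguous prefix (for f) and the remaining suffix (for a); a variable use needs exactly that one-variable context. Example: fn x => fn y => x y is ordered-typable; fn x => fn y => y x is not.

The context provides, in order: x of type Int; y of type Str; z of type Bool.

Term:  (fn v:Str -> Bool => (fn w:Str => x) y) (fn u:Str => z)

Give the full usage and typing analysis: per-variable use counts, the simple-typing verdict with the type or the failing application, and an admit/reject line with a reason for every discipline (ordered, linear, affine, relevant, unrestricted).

variable uses: x: 1×, y: 1×, z: 1×, v [bound]: 0×, w [bound]: 0×, u [bound]: 0×
order of uses: x, y, z
typing: well-typed — term : Int
ordered: ✗, unused: v, w, u — weakening required
linear: ✗, unused: v, w, u — weakening required
affine: ✓, x, y, z, v, w, u: no repeats, contraction unneeded
relevant: ✗, unused: v, w, u — weakening required
unrestricted: ✓, simply typable at Int; W, C, E all held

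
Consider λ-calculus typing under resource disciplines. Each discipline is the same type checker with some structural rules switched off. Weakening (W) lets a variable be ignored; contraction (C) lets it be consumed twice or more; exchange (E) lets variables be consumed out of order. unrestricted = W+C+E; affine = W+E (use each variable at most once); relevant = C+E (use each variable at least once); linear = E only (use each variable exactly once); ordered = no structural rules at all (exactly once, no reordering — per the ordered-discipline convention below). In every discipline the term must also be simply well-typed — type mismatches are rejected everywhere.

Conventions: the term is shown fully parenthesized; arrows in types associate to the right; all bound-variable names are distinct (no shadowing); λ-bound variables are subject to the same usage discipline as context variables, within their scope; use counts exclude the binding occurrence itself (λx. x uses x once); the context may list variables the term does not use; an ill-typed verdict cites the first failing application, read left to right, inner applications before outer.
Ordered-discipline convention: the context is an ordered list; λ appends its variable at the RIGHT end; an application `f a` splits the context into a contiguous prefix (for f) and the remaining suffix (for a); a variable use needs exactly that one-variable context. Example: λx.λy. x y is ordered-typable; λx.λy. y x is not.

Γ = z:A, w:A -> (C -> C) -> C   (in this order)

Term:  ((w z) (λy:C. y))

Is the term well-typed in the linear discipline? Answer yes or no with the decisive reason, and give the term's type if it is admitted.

yes — single use per variable (z, w, y); term : C
usage: z: 1×, w: 1×, y (bound): 1×
order of uses: w, z, y
typing: the term checks, with type C
across the five disciplines: ordered ✗ | linear ✓ | affine ✓ | relevant ✓ | unrestricted ✓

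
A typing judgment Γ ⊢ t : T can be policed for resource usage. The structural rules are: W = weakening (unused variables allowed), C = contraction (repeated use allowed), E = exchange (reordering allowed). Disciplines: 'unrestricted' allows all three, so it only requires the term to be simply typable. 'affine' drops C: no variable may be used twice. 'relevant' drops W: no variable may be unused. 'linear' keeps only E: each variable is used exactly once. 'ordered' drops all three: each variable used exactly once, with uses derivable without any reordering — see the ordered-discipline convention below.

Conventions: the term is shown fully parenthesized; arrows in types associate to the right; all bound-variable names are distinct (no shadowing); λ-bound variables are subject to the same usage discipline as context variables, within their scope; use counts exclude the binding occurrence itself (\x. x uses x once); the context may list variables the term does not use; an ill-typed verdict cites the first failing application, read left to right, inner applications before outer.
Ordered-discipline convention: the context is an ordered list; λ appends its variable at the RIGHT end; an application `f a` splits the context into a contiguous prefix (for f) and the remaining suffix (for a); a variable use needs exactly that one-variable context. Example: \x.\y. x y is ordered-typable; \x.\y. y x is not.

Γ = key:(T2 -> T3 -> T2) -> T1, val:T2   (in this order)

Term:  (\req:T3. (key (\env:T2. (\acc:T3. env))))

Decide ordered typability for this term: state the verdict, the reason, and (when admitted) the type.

no — val, req, acc never used (weakening)
variable uses: key: 1; val: 0; req [bound]: 0; env [bound]: 1; acc [bound]: 0
left-to-right use order: key, env
typing: ✓ — T3 -> T1
across the five disciplines: ordered ✗; linear ✗; affine ✓; relevant ✗; unrestricted ✓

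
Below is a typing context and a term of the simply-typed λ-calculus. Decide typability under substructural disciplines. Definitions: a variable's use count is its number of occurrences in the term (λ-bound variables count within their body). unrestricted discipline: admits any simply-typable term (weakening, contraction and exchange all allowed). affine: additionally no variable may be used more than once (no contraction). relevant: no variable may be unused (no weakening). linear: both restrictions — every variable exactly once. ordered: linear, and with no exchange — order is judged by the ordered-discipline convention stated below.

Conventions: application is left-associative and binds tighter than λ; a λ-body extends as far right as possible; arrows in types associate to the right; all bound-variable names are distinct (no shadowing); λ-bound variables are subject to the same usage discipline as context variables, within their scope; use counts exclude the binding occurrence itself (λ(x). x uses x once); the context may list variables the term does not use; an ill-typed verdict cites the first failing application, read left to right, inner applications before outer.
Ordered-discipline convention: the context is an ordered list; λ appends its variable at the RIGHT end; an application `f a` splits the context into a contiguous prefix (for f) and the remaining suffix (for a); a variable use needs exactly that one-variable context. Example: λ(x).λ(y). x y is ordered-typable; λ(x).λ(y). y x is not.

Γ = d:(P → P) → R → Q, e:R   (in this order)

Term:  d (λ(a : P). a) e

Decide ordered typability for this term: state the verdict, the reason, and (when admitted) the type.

yes — one use each (d, e, a); ordered split holds; term : Q
usage: d: 1×, e: 1×, a (λ-bound): 1×
order of uses: d, a, e
typing: the term checks, with type Q
per-discipline verdicts: ordered ✓ · linear ✓ · affine ✓ · relevant ✓ · unrestricted ✓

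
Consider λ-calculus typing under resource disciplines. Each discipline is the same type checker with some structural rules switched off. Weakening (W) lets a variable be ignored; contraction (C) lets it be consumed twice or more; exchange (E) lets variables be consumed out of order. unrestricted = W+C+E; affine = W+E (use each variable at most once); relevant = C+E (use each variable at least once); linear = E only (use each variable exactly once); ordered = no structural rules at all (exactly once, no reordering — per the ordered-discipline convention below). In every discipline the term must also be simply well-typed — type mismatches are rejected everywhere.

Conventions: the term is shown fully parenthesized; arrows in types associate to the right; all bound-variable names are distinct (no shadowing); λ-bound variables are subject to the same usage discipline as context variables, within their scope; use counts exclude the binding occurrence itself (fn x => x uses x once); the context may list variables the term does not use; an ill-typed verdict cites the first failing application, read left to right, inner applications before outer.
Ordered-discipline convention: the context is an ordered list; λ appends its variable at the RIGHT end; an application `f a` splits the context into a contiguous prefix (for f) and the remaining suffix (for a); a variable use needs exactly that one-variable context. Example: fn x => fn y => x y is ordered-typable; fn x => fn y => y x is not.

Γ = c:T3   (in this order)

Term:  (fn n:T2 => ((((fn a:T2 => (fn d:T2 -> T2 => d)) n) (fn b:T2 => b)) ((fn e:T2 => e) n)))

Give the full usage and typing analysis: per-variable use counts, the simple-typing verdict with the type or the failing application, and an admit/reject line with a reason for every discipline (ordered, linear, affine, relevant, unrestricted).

usage: c: 0, n (λ-bound): 2, a (λ-bound): 0, d (λ-bound): 1, b (λ-bound): 1, e (λ-bound): 1
uses in reading order: d, n, b, e, n
typing: the term checks, with type T2 -> T2
ordered ✗ (uses contraction: n ×2; c, a left unused)
linear ✗ (uses contraction: n ×2; c, a left unused)
affine ✗ (uses contraction: n ×2)
relevant ✗ (c, a left unused)
unrestricted ✓ (well-typed at T2 -> T2; no restrictions here)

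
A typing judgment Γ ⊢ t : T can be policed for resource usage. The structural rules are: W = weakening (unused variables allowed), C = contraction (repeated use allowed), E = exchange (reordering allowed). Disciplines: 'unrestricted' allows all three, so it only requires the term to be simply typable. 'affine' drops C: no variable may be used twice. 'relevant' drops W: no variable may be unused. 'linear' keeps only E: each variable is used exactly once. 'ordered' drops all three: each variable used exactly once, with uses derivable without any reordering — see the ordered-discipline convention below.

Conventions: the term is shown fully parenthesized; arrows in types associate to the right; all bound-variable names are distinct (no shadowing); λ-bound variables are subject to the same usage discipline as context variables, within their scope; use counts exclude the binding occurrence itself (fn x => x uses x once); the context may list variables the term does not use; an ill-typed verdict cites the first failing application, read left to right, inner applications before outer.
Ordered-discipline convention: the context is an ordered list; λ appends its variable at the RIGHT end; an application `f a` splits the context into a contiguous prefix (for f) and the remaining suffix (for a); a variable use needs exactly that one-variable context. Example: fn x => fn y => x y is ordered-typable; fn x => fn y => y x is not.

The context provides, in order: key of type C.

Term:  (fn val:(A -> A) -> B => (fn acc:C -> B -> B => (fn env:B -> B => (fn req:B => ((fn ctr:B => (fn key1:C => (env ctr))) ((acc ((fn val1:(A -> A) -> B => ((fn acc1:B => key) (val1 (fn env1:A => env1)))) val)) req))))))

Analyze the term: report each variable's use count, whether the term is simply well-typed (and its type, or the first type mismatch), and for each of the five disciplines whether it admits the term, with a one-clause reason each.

variable uses: key=1; val [bound]=1; acc [bound]=1; env [bound]=1; req [bound]=1; ctr [bound]=1; key1 [bound]=0; val1 [bound]=1; acc1 [bound]=0; env1 [bound]=1
uses in reading order: env, ctr, acc, key, val1, env1, val, req
typing: the term checks, with type ((A -> A) -> B) -> (C -> B -> B) -> (B -> B) -> B -> C -> B
ordered ✗ (unused: key1, acc1 — weakening required)
linear ✗ (unused: key1, acc1 — weakening required)
affine ✓ (no duplicate uses among key, val, acc, env, req, ctr, key1, val1, acc1, env1)
relevant ✗ (unused: key1, acc1 — weakening required)
unrestricted ✓ (simply typable at ((A -> A) -> B) -> (C -> B -> B) -> (B -> B) -> B -> C -> B; W, C, E all held)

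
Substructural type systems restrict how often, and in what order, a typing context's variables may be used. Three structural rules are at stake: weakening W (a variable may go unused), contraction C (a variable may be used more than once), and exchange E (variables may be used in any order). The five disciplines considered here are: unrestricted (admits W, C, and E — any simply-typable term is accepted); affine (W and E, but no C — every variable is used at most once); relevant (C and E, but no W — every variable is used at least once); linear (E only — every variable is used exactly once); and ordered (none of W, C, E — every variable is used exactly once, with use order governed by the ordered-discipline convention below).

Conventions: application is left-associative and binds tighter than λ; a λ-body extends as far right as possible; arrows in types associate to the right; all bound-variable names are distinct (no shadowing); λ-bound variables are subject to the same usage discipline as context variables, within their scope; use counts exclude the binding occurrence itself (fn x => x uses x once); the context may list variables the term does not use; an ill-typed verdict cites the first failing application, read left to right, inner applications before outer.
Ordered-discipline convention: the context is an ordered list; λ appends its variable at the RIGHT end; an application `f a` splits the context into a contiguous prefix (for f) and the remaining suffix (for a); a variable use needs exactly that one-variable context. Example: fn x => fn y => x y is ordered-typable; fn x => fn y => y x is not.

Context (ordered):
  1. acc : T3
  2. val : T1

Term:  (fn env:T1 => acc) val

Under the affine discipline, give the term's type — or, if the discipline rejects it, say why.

term : T3
usage: acc ×1, val ×1, env (bound) ×0
use order (left to right): acc, val
typing: well-typed at T3
summary: ordered ✗ · linear ✗ · affine ✓ · relevant ✗ · unrestricted ✓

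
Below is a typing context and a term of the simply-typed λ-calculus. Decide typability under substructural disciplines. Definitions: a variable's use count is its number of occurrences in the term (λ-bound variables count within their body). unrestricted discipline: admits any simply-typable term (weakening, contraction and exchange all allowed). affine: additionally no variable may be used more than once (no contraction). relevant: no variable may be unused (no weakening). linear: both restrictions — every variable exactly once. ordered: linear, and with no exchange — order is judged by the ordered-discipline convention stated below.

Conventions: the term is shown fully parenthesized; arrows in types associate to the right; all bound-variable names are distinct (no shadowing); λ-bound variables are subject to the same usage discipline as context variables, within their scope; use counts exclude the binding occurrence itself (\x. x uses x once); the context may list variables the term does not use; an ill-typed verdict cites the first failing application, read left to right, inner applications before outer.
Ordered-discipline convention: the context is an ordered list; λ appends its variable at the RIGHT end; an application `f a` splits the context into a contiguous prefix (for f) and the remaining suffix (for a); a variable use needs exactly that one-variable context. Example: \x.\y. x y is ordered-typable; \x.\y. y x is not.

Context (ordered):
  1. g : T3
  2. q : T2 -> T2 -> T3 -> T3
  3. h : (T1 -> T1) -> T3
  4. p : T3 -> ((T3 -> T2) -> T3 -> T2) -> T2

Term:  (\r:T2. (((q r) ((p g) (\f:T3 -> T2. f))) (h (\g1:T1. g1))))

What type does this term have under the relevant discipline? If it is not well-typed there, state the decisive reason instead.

term : T2 -> T3
use counts: g=1; q=1; h=1; p=1; r (bound)=1; f (bound)=1; g1 (bound)=1
use order (left to right): q, r, p, g, f, h, g1
typing: well-typed — term : T2 -> T3
summary: ordered ✗ · linear ✓ · affine ✓ · relevant ✓ · unrestricted ✓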